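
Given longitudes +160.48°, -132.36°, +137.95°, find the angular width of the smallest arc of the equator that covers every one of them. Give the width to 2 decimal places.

Sort the longitudes: -132.36°, +137.95°, +160.48°.
Eastward gaps between consecutive values (wrapping around): 270.31°, 22.53°, 67.16°.
Largest gap = 270.31° ⇒ minimal covering band is its complement: 360° − 270.31° = 89.69°.
Band runs from +137.95° eastward to -132.36°, crossing the antimeridian.

89.69°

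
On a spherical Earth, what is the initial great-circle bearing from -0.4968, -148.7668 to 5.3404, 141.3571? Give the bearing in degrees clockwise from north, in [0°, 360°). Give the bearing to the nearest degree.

276°

Δλ = 141.3571 − -148.7668 = 290.1239°; wrapped into (−180°, 180°]: -69.8761°.
θ = atan2( sin Δλ · cos φ₂ , cos φ₁ · sin φ₂ − sin φ₁ · cos φ₂ · cos Δλ )
  = atan2(-0.93488, 0.09604) = -84.135° → normalised to [0°, 360°): 275.865°.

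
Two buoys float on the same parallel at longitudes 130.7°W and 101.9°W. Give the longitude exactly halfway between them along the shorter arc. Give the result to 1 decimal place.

116.3°W

Signed shortest Δλ from -130.7° to -101.9° is +28.8°.
Midpoint longitude = -130.7° + (+28.8°)/2 = -130.7° + 14.4° = -116.3°.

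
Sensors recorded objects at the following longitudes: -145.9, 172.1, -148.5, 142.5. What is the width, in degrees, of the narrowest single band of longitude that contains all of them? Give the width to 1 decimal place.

Sort the longitudes: -148.5°, -145.9°, +142.5°, +172.1°.
Eastward gaps between consecutive values (wrapping around): 2.6°, 288.4°, 29.6°, 39.4°.
Largest gap = 288.4° ⇒ minimal covering band is its complement: 360° − 288.4° = 71.6°.
Band runs from +142.5° eastward to -145.9°, crossing the antimeridian.

71.6°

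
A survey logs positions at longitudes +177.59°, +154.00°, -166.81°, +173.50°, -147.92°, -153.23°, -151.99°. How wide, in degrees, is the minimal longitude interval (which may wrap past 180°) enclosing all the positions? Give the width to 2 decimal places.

58.08°

Sort the longitudes: -166.81°, -153.23°, -151.99°, -147.92°, +154.00°, +173.50°, +177.59°.
Eastward gaps between consecutive values (wrapping around): 13.58°, 1.24°, 4.07°, 301.92°, 19.50°, 4.09°, 15.60°.
Largest gap = 301.92° ⇒ minimal covering band is its complement: 360° − 301.92° = 58.08°.
Band runs from +154.00° eastward to -147.92°, crossing the antimeridian.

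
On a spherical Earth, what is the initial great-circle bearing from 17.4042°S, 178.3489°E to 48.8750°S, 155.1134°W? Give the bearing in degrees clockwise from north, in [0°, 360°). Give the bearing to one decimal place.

Δλ = -155.1134 − 178.3489 = -333.4623°; wrapped into (−180°, 180°]: 26.5377°.
θ = atan2( sin Δλ · cos φ₂ , cos φ₁ · sin φ₂ − sin φ₁ · cos φ₂ · cos Δλ )
  = atan2(0.29385, -0.54279) = 151.570° → normalised to [0°, 360°): 151.570°.

151.6°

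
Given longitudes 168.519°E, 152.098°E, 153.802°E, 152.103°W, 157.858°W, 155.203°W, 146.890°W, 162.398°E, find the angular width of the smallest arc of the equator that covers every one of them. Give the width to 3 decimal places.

Sort the longitudes: -157.858°, -155.203°, -152.103°, -146.890°, +152.098°, +153.802°, +162.398°, +168.519°.
Eastward gaps between consecutive values (wrapping around): 2.655°, 3.100°, 5.213°, 298.988°, 1.704°, 8.596°, 6.121°, 33.623°.
Largest gap = 298.988° ⇒ minimal covering band is its complement: 360° − 298.988° = 61.012°.
Band runs from +152.098° eastward to -146.890°, crossing the antimeridian.

61.012°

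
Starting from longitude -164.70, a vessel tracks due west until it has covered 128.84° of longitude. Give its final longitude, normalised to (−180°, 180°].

Start at -164.70°; shift −128.84° → -293.54°.
-293.54° lies outside (−180°, 180°]; add 360° → +66.46°.

+66.46°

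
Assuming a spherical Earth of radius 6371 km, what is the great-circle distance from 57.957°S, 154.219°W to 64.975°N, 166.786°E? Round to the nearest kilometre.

Δλ = 166.786 − -154.219 = 321.005°; wrapped into (−180°, 180°]: -38.995°.
Δφ = 64.975 − -57.957 = 122.932°.
a = sin²(Δφ/2) + cos φ₁ · cos φ₂ · sin²(Δλ/2) = 0.796823.
c = 2·atan2(√a, √(1−a)) = 2.20638 rad → d = 6371·c ≈ 14056.84 km.

14057 km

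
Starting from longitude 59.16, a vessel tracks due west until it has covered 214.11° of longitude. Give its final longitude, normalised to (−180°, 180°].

-154.95°

Start at +59.16°; shift −214.11° → -154.95°.
-154.95° already lies in (−180°, 180°].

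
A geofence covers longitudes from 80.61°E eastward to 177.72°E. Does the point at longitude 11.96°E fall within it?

Band width going east from +80.61° to +177.72°: ((177.72 − 80.61) mod 360) = 97.11°.
Offset of +11.96° east of the west edge: ((11.96 − 80.61) mod 360) = 291.35°.
291.35° > 97.11° ⇒ outside.

No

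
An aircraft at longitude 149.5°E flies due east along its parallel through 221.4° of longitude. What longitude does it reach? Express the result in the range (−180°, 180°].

Start at +149.5°; shift +221.4° → +370.9°.
+370.9° lies outside (−180°, 180°]; subtract 360° → +10.9°.

10.9°E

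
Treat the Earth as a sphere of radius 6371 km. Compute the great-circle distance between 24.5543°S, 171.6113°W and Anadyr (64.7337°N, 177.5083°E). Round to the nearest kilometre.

Δλ = 177.5083 − -171.6113 = 349.1196°; wrapped into (−180°, 180°]: -10.8804°.
Δφ = 64.7337 − -24.5543 = 89.2880°.
a = sin²(Δφ/2) + cos φ₁ · cos φ₂ · sin²(Δλ/2) = 0.497276.
c = 2·atan2(√a, √(1−a)) = 1.56535 rad → d = 6371·c ≈ 9972.84 km.

9973 km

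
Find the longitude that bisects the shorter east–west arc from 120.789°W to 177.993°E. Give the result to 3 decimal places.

Signed shortest Δλ from -120.789° to +177.993° is -61.218°.
Midpoint longitude = -120.789° + (-61.218°)/2 = -120.789° − 30.609° = -151.398°.
(The naïve average (-120.789 + +177.993)/2 = 28.602° is on the wrong side of the globe.)

151.398°W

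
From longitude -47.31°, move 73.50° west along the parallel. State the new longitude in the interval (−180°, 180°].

-120.81°

Start at -47.31°; shift −73.50° → -120.81°.
-120.81° already lies in (−180°, 180°].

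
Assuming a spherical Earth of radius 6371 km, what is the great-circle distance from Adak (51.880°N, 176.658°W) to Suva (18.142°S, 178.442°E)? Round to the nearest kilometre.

7801 km

Δλ = 178.442 − -176.658 = 355.100°; wrapped into (−180°, 180°]: -4.900°.
Δφ = -18.142 − 51.880 = -70.022°.
a = sin²(Δφ/2) + cos φ₁ · cos φ₂ · sin²(Δλ/2) = 0.330242.
c = 2·atan2(√a, √(1−a)) = 1.22439 rad → d = 6371·c ≈ 7800.62 km.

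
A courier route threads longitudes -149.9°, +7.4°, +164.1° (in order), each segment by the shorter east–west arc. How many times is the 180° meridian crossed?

Leg 1: -149.9° → +7.4°, shortest Δλ = 157.3° (east) — does not cross 180°.
Leg 2: +7.4° → +164.1°, shortest Δλ = 156.7° (east) — does not cross 180°.
Total crossings: 0.

0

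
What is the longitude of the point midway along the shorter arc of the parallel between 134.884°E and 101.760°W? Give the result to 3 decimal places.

163.438°W

Signed shortest Δλ from +134.884° to -101.760° is +123.356°.
Midpoint longitude = +134.884° + (+123.356°)/2 = +134.884° + 61.678° = +196.562°.
Normalise into (−180°, 180°]: -163.438°.
(The naïve average (+134.884 + -101.760)/2 = 16.562° is on the wrong side of the globe.)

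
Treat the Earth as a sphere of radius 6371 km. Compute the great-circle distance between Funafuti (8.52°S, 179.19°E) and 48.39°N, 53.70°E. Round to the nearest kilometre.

13285 km

Δλ = 53.70 − 179.19 = -125.49°.
Δφ = 48.39 − -8.52 = 56.91°.
a = sin²(Δφ/2) + cos φ₁ · cos φ₂ · sin²(Δλ/2) = 0.746022.
c = 2·atan2(√a, √(1−a)) = 2.08523 rad → d = 6371·c ≈ 13285.01 km.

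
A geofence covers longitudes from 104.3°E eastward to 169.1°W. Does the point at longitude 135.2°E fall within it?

Band width going east from +104.3° to -169.1°: ((-169.1 − 104.3) mod 360) = 86.6°.
Offset of +135.2° east of the west edge: ((135.2 − 104.3) mod 360) = 30.9°.
30.9° ≤ 86.6° ⇒ inside.

Yes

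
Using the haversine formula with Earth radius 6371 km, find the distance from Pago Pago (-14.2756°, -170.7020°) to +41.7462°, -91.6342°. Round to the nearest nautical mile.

Δλ = -91.6342 − -170.7020 = 79.0678°.
Δφ = 41.7462 − -14.2756 = 56.0218°.
a = sin²(Δφ/2) + cos φ₁ · cos φ₂ · sin²(Δλ/2) = 0.513529.
c = 2·atan2(√a, √(1−a)) = 1.59786 rad → d = 6371·c ≈ 10179.95 km ≈ 5496.73 nmi.

5497 nmi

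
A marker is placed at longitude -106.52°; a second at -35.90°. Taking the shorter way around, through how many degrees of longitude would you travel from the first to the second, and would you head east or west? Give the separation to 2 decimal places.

Raw difference: -35.90 − -106.52 = 70.62°.
Normalise into (−180°, 180°]: 70.62° stays 70.62°.
Positive ⇒ the second point lies to the east; separation 70.62°.

70.62° east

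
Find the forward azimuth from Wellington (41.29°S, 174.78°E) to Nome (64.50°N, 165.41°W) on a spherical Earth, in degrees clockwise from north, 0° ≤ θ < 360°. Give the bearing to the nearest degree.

9°

Δλ = -165.41 − 174.78 = -340.19°; wrapped into (−180°, 180°]: 19.81°.
θ = atan2( sin Δλ · cos φ₂ , cos φ₁ · sin φ₂ − sin φ₁ · cos φ₂ · cos Δλ )
  = atan2(0.14590, 0.94545) = 8.773° → normalised to [0°, 360°): 8.773°.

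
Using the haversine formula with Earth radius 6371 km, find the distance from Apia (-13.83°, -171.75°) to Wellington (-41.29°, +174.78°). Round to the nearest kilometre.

Δλ = 174.78 − -171.75 = 346.53°; wrapped into (−180°, 180°]: -13.47°.
Δφ = -41.29 − -13.83 = -27.46°.
a = sin²(Δφ/2) + cos φ₁ · cos φ₂ · sin²(Δλ/2) = 0.066368.
c = 2·atan2(√a, √(1−a)) = 0.52112 rad → d = 6371·c ≈ 3320.04 km.

3320 km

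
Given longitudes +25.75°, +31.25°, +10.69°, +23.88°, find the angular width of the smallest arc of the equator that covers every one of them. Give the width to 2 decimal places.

20.56°

Sort the longitudes: +10.69°, +23.88°, +25.75°, +31.25°.
Eastward gaps between consecutive values (wrapping around): 13.19°, 1.87°, 5.50°, 339.44°.
Largest gap = 339.44° ⇒ minimal covering band is its complement: 360° − 339.44° = 20.56°.
Band runs from +10.69° eastward to +31.25°.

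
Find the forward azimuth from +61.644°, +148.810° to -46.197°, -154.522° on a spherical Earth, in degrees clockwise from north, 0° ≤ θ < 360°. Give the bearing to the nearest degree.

Δλ = -154.522 − 148.810 = -303.332°; wrapped into (−180°, 180°]: 56.668°.
θ = atan2( sin Δλ · cos φ₂ , cos φ₁ · sin φ₂ − sin φ₁ · cos φ₂ · cos Δλ )
  = atan2(0.57832, -0.67749) = 139.515° → normalised to [0°, 360°): 139.515°.

140°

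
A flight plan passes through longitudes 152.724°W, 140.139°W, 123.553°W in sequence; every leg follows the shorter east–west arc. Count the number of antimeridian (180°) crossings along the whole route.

0

Leg 1: -152.724° → -140.139°, shortest Δλ = 12.585° (east) — does not cross 180°.
Leg 2: -140.139° → -123.553°, shortest Δλ = 16.586° (east) — does not cross 180°.
Total crossings: 0.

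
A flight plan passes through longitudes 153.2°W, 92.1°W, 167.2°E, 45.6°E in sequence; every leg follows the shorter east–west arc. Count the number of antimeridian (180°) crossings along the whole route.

1

Leg 1: -153.2° → -92.1°, shortest Δλ = 61.1° (east) — does not cross 180°.
Leg 2: -92.1° → +167.2°, shortest Δλ = -100.7° (west) — crosses 180°.
Leg 3: +167.2° → +45.6°, shortest Δλ = -121.6° (west) — does not cross 180°.
Total crossings: 1.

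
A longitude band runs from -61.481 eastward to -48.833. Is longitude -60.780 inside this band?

Band width going east from -61.481° to -48.833°: ((-48.833 − -61.481) mod 360) = 12.648°.
Offset of -60.780° east of the west edge: ((-60.780 − -61.481) mod 360) = 0.701°.
0.701° ≤ 12.648° ⇒ inside.

Yes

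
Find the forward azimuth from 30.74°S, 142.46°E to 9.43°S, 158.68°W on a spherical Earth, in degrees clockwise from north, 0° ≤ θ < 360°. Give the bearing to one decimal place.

81.9°

Δλ = -158.68 − 142.46 = -301.14°; wrapped into (−180°, 180°]: 58.86°.
θ = atan2( sin Δλ · cos φ₂ , cos φ₁ · sin φ₂ − sin φ₁ · cos φ₂ · cos Δλ )
  = atan2(0.84434, 0.11993) = 81.916° → normalised to [0°, 360°): 81.916°.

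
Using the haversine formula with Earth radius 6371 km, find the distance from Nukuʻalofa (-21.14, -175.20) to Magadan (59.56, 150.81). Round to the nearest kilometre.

9492 km

Δλ = 150.81 − -175.20 = 326.01°; wrapped into (−180°, 180°]: -33.99°.
Δφ = 59.56 − -21.14 = 80.70°.
a = sin²(Δφ/2) + cos φ₁ · cos φ₂ · sin²(Δλ/2) = 0.459568.
c = 2·atan2(√a, √(1−a)) = 1.48984 rad → d = 6371·c ≈ 9491.80 km.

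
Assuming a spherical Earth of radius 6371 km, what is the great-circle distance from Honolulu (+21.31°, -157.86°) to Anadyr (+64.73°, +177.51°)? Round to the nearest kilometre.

Δλ = 177.51 − -157.86 = 335.37°; wrapped into (−180°, 180°]: -24.63°.
Δφ = 64.73 − 21.31 = 43.42°.
a = sin²(Δφ/2) + cos φ₁ · cos φ₂ · sin²(Δλ/2) = 0.154924.
c = 2·atan2(√a, √(1−a)) = 0.80910 rad → d = 6371·c ≈ 5154.76 km.

5155 km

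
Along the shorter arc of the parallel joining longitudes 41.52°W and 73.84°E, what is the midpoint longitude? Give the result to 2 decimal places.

16.16°E

Signed shortest Δλ from -41.52° to +73.84° is +115.36°.
Midpoint longitude = -41.52° + (+115.36°)/2 = -41.52° + 57.68° = +16.16°.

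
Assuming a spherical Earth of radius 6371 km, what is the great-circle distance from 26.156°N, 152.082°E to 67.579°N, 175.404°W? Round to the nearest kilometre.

Δλ = -175.404 − 152.082 = -327.486°; wrapped into (−180°, 180°]: 32.514°.
Δφ = 67.579 − 26.156 = 41.423°.
a = sin²(Δφ/2) + cos φ₁ · cos φ₂ · sin²(Δλ/2) = 0.151907.
c = 2·atan2(√a, √(1−a)) = 0.80073 rad → d = 6371·c ≈ 5101.43 km.

5101 km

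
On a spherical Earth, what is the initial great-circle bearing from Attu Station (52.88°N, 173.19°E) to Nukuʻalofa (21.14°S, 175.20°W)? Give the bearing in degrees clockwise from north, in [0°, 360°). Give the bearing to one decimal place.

Δλ = -175.20 − 173.19 = -348.39°; wrapped into (−180°, 180°]: 11.61°.
θ = atan2( sin Δλ · cos φ₂ , cos φ₁ · sin φ₂ − sin φ₁ · cos φ₂ · cos Δλ )
  = atan2(0.18771, -0.94614) = 168.779° → normalised to [0°, 360°): 168.779°.

168.8°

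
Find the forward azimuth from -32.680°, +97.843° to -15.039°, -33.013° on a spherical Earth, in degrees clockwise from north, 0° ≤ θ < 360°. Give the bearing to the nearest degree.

233°

Δλ = -33.013 − 97.843 = -130.856°.
θ = atan2( sin Δλ · cos φ₂ , cos φ₁ · sin φ₂ − sin φ₁ · cos φ₂ · cos Δλ )
  = atan2(-0.73045, -0.55951) = -127.452° → normalised to [0°, 360°): 232.548°.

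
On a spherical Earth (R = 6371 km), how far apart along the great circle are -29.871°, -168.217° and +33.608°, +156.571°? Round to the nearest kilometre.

Δλ = 156.571 − -168.217 = 324.788°; wrapped into (−180°, 180°]: -35.212°.
Δφ = 33.608 − -29.871 = 63.479°.
a = sin²(Δφ/2) + cos φ₁ · cos φ₂ · sin²(Δλ/2) = 0.342810.
c = 2·atan2(√a, √(1−a)) = 1.25099 rad → d = 6371·c ≈ 7970.07 km.

7970 km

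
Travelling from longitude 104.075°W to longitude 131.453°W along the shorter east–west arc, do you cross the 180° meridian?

Signed shortest Δλ = ((-131.453 − -104.075 + 180) mod 360) − 180 = -27.378°.
Going west by 27.378° from -104.075° reaches -131.453° without touching 180°.

No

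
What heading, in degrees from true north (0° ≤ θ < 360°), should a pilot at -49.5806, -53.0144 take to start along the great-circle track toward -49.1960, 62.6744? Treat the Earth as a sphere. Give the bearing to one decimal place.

Δλ = 62.6744 − -53.0144 = 115.6888°.
θ = atan2( sin Δλ · cos φ₂ , cos φ₁ · sin φ₂ − sin φ₁ · cos φ₂ · cos Δλ )
  = atan2(0.58889, -0.70645) = 140.186° → normalised to [0°, 360°): 140.186°.

140.2°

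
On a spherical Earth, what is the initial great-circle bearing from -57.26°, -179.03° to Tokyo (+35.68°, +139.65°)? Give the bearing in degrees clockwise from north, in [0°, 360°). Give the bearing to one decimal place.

Δλ = 139.65 − -179.03 = 318.68°; wrapped into (−180°, 180°]: -41.32°.
θ = atan2( sin Δλ · cos φ₂ , cos φ₁ · sin φ₂ − sin φ₁ · cos φ₂ · cos Δλ )
  = atan2(-0.53632, 0.82858) = -32.914° → normalised to [0°, 360°): 327.086°.

327.1°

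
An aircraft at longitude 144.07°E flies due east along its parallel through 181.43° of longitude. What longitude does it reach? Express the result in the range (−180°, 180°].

34.50°W

Start at +144.07°; shift +181.43° → +325.50°.
+325.50° lies outside (−180°, 180°]; subtract 360° → -34.50°.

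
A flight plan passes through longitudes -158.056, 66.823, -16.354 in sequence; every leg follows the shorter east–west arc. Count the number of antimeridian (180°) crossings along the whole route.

Leg 1: -158.056° → +66.823°, shortest Δλ = -135.121° (west) — crosses 180°.
Leg 2: +66.823° → -16.354°, shortest Δλ = -83.177° (west) — does not cross 180°.
Total crossings: 1.

1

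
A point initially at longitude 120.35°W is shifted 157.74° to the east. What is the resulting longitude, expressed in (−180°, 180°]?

37.39°E

Start at -120.35°; shift +157.74° → +37.39°.
+37.39° already lies in (−180°, 180°].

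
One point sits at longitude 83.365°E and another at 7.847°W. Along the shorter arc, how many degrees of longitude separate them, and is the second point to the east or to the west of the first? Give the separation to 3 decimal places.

91.212° west

Raw difference: -7.847 − 83.365 = -91.212°.
Normalise into (−180°, 180°]: -91.212° stays -91.212°.
Negative ⇒ the second point lies to the west; separation 91.212°.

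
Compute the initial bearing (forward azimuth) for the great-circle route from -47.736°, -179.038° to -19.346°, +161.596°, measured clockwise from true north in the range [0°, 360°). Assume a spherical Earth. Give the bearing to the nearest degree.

324°

Δλ = 161.596 − -179.038 = 340.634°; wrapped into (−180°, 180°]: -19.366°.
θ = atan2( sin Δλ · cos φ₂ , cos φ₁ · sin φ₂ − sin φ₁ · cos φ₂ · cos Δλ )
  = atan2(-0.31288, 0.43596) = -35.666° → normalised to [0°, 360°): 324.334°.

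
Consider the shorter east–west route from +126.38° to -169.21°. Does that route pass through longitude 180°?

Naïve |-169.21 − 126.38| = 295.59° > 180°, so the shorter arc goes the other way round — across 180°.
Signed shortest Δλ = ((-169.21 − 126.38 + 180) mod 360) − 180 = 64.41°.
Going east by 64.41° from +126.38° passes through 180° before reaching -169.21°.

Yes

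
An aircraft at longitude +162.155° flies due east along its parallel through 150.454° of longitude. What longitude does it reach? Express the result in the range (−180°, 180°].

-47.391°

Start at +162.155°; shift +150.454° → +312.609°.
+312.609° lies outside (−180°, 180°]; subtract 360° → -47.391°.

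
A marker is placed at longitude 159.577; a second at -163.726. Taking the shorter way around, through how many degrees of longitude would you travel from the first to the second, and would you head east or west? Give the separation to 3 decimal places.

36.697° east

Raw difference: -163.726 − 159.577 = -323.303°.
Normalise into (−180°, 180°]: -323.303° + 360° = 36.697°.
Positive ⇒ the second point lies to the east; separation 36.697°.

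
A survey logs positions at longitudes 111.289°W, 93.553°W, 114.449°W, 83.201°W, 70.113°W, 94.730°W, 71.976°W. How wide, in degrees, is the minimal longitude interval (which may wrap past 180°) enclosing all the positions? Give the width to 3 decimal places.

44.336°

Sort the longitudes: -114.449°, -111.289°, -94.730°, -93.553°, -83.201°, -71.976°, -70.113°.
Eastward gaps between consecutive values (wrapping around): 3.160°, 16.559°, 1.177°, 10.352°, 11.225°, 1.863°, 315.664°.
Largest gap = 315.664° ⇒ minimal covering band is its complement: 360° − 315.664° = 44.336°.
Band runs from -114.449° eastward to -70.113°.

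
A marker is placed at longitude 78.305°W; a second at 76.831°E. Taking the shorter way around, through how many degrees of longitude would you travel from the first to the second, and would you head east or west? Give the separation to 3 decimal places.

Raw difference: 76.831 − -78.305 = 155.136°.
Normalise into (−180°, 180°]: 155.136° stays 155.136°.
Positive ⇒ the second point lies to the east; separation 155.136°.

155.136° east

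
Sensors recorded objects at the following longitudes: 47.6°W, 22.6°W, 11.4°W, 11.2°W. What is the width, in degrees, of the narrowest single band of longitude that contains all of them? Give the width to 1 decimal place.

36.4°

Sort the longitudes: -47.6°, -22.6°, -11.4°, -11.2°.
Eastward gaps between consecutive values (wrapping around): 25.0°, 11.2°, 0.2°, 323.6°.
Largest gap = 323.6° ⇒ minimal covering band is its complement: 360° − 323.6° = 36.4°.
Band runs from -47.6° eastward to -11.2°.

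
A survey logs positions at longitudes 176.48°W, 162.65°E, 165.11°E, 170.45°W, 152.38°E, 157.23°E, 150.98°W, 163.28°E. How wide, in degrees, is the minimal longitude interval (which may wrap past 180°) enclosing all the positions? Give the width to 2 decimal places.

56.64°

Sort the longitudes: -176.48°, -170.45°, -150.98°, +152.38°, +157.23°, +162.65°, +163.28°, +165.11°.
Eastward gaps between consecutive values (wrapping around): 6.03°, 19.47°, 303.36°, 4.85°, 5.42°, 0.63°, 1.83°, 18.41°.
Largest gap = 303.36° ⇒ minimal covering band is its complement: 360° − 303.36° = 56.64°.
Band runs from +152.38° eastward to -150.98°, crossing the antimeridian.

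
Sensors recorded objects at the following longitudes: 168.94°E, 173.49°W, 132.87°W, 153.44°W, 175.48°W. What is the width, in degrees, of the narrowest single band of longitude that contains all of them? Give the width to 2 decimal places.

Sort the longitudes: -175.48°, -173.49°, -153.44°, -132.87°, +168.94°.
Eastward gaps between consecutive values (wrapping around): 1.99°, 20.05°, 20.57°, 301.81°, 15.58°.
Largest gap = 301.81° ⇒ minimal covering band is its complement: 360° − 301.81° = 58.19°.
Band runs from +168.94° eastward to -132.87°, crossing the antimeridian.

58.19°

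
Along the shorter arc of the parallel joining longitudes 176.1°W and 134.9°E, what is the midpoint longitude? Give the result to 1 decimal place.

Signed shortest Δλ from -176.1° to +134.9° is -49.0°.
Midpoint longitude = -176.1° + (-49.0°)/2 = -176.1° − 24.5° = -200.6°.
Normalise into (−180°, 180°]: +159.4°.
(The naïve average (-176.1 + +134.9)/2 = -20.6° is on the wrong side of the globe.)

159.4°E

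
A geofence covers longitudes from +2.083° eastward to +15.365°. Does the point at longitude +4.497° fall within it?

Band width going east from +2.083° to +15.365°: ((15.365 − 2.083) mod 360) = 13.282°.
Offset of +4.497° east of the west edge: ((4.497 − 2.083) mod 360) = 2.414°.
2.414° ≤ 13.282° ⇒ inside.

Yes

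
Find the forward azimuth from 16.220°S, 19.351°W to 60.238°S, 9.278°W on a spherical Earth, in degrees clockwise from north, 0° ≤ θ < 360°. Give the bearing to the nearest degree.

Δλ = -9.278 − -19.351 = 10.073°.
θ = atan2( sin Δλ · cos φ₂ , cos φ₁ · sin φ₂ − sin φ₁ · cos φ₂ · cos Δλ )
  = atan2(0.08682, -0.69702) = 172.900° → normalised to [0°, 360°): 172.900°.

173°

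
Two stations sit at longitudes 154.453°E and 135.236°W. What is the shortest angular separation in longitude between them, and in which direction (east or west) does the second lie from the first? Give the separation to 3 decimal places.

Raw difference: -135.236 − 154.453 = -289.689°.
Normalise into (−180°, 180°]: -289.689° + 360° = 70.311°.
Positive ⇒ the second point lies to the east; separation 70.311°.

70.311° east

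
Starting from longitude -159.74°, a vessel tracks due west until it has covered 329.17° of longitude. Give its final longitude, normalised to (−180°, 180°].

Start at -159.74°; shift −329.17° → -488.91°.
-488.91° lies outside (−180°, 180°]; add 360° → -128.91°.

-128.91°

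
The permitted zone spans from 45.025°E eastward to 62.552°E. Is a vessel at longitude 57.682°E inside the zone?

Yes

Band width going east from +45.025° to +62.552°: ((62.552 − 45.025) mod 360) = 17.527°.
Offset of +57.682° east of the west edge: ((57.682 − 45.025) mod 360) = 12.657°.
12.657° ≤ 17.527° ⇒ inside.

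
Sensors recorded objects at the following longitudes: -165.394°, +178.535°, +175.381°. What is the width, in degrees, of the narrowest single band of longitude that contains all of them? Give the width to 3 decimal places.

19.225°

Sort the longitudes: -165.394°, +175.381°, +178.535°.
Eastward gaps between consecutive values (wrapping around): 340.775°, 3.154°, 16.071°.
Largest gap = 340.775° ⇒ minimal covering band is its complement: 360° − 340.775° = 19.225°.
Band runs from +175.381° eastward to -165.394°, crossing the antimeridian.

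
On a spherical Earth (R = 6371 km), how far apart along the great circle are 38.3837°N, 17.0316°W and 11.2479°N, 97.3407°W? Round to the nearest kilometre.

8394 km

Δλ = -97.3407 − -17.0316 = -80.3091°.
Δφ = 11.2479 − 38.3837 = -27.1358°.
a = sin²(Δφ/2) + cos φ₁ · cos φ₂ · sin²(Δλ/2) = 0.374735.
c = 2·atan2(√a, √(1−a)) = 1.31757 rad → d = 6371·c ≈ 8394.23 km.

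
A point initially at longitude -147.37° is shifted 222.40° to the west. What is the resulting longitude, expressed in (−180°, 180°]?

Start at -147.37°; shift −222.40° → -369.77°.
-369.77° lies outside (−180°, 180°]; add 360° → -9.77°.

-9.77°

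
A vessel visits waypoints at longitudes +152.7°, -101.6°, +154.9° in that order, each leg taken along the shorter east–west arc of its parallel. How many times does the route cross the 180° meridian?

2

Leg 1: +152.7° → -101.6°, shortest Δλ = 105.7° (east) — crosses 180°.
Leg 2: -101.6° → +154.9°, shortest Δλ = -103.5° (west) — crosses 180°.
Total crossings: 2.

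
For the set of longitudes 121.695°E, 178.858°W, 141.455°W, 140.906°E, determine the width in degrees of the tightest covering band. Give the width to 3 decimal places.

96.850°

Sort the longitudes: -178.858°, -141.455°, +121.695°, +140.906°.
Eastward gaps between consecutive values (wrapping around): 37.403°, 263.150°, 19.211°, 40.236°.
Largest gap = 263.150° ⇒ minimal covering band is its complement: 360° − 263.150° = 96.850°.
Band runs from +121.695° eastward to -141.455°, crossing the antimeridian.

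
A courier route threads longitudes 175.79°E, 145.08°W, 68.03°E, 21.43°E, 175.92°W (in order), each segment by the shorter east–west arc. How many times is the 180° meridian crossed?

Leg 1: +175.79° → -145.08°, shortest Δλ = 39.13° (east) — crosses 180°.
Leg 2: -145.08° → +68.03°, shortest Δλ = -146.89° (west) — crosses 180°.
Leg 3: +68.03° → +21.43°, shortest Δλ = -46.6° (west) — does not cross 180°.
Leg 4: +21.43° → -175.92°, shortest Δλ = 162.65° (east) — crosses 180°.
Total crossings: 3.

3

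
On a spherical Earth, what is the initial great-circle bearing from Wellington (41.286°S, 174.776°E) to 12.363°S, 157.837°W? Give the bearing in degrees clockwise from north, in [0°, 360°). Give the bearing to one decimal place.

Δλ = -157.837 − 174.776 = -332.613°; wrapped into (−180°, 180°]: 27.387°.
θ = atan2( sin Δλ · cos φ₂ , cos φ₁ · sin φ₂ − sin φ₁ · cos φ₂ · cos Δλ )
  = atan2(0.44933, 0.41140) = 47.524° → normalised to [0°, 360°): 47.524°.

47.5°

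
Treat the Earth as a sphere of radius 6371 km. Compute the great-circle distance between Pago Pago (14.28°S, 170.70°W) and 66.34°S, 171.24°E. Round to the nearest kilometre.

Δλ = 171.24 − -170.70 = 341.94°; wrapped into (−180°, 180°]: -18.06°.
Δφ = -66.34 − -14.28 = -52.06°.
a = sin²(Δφ/2) + cos φ₁ · cos φ₂ · sin²(Δλ/2) = 0.202162.
c = 2·atan2(√a, √(1−a)) = 0.93269 rad → d = 6371·c ≈ 5942.17 km.

5942 km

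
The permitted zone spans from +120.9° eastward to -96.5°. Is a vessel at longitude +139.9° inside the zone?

Band width going east from +120.9° to -96.5°: ((-96.5 − 120.9) mod 360) = 142.6°.
Offset of +139.9° east of the west edge: ((139.9 − 120.9) mod 360) = 19.0°.
19.0° ≤ 142.6° ⇒ inside.

Yes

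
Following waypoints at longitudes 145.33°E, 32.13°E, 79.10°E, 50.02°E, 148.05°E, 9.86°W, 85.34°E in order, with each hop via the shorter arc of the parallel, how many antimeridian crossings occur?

0

Leg 1: +145.33° → +32.13°, shortest Δλ = -113.2° (west) — does not cross 180°.
Leg 2: +32.13° → +79.10°, shortest Δλ = 46.97° (east) — does not cross 180°.
Leg 3: +79.10° → +50.02°, shortest Δλ = -29.08° (west) — does not cross 180°.
Leg 4: +50.02° → +148.05°, shortest Δλ = 98.03° (east) — does not cross 180°.
Leg 5: +148.05° → -9.86°, shortest Δλ = -157.91° (west) — does not cross 180°.
Leg 6: -9.86° → +85.34°, shortest Δλ = 95.2° (east) — does not cross 180°.
Total crossings: 0.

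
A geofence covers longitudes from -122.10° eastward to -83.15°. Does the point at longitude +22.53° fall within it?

No

Band width going east from -122.10° to -83.15°: ((-83.15 − -122.10) mod 360) = 38.95°.
Offset of +22.53° east of the west edge: ((22.53 − -122.10) mod 360) = 144.63°.
144.63° > 38.95° ⇒ outside.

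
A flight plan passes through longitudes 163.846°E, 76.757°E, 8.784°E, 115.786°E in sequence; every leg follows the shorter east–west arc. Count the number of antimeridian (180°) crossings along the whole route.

0

Leg 1: +163.846° → +76.757°, shortest Δλ = -87.089° (west) — does not cross 180°.
Leg 2: +76.757° → +8.784°, shortest Δλ = -67.973° (west) — does not cross 180°.
Leg 3: +8.784° → +115.786°, shortest Δλ = 107.002° (east) — does not cross 180°.
Total crossings: 0.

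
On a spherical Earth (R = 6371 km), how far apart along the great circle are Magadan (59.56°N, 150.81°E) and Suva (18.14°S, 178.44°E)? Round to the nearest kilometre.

Δλ = 178.44 − 150.81 = 27.63°.
Δφ = -18.14 − 59.56 = -77.70°.
a = sin²(Δφ/2) + cos φ₁ · cos φ₂ · sin²(Δλ/2) = 0.420937.
c = 2·atan2(√a, √(1−a)) = 1.41200 rad → d = 6371·c ≈ 8995.88 km.

8996 km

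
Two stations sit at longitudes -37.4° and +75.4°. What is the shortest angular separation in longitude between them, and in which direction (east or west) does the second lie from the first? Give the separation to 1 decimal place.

Raw difference: 75.4 − -37.4 = 112.8°.
Normalise into (−180°, 180°]: 112.8° stays 112.8°.
Positive ⇒ the second point lies to the east; separation 112.8°.

112.8° east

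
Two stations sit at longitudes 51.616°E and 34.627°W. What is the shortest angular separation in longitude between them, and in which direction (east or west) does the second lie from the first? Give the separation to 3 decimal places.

86.243° west

Raw difference: -34.627 − 51.616 = -86.243°.
Normalise into (−180°, 180°]: -86.243° stays -86.243°.
Negative ⇒ the second point lies to the west; separation 86.243°.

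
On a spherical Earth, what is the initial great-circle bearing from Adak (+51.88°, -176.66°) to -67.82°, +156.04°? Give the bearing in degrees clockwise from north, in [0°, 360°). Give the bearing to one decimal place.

191.7°

Δλ = 156.04 − -176.66 = 332.70°; wrapped into (−180°, 180°]: -27.30°.
θ = atan2( sin Δλ · cos φ₂ , cos φ₁ · sin φ₂ − sin φ₁ · cos φ₂ · cos Δλ )
  = atan2(-0.17315, -0.83555) = -168.293° → normalised to [0°, 360°): 191.707°.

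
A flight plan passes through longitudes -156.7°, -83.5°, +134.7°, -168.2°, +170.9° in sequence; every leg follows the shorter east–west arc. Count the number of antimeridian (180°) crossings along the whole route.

Leg 1: -156.7° → -83.5°, shortest Δλ = 73.2° (east) — does not cross 180°.
Leg 2: -83.5° → +134.7°, shortest Δλ = -141.8° (west) — crosses 180°.
Leg 3: +134.7° → -168.2°, shortest Δλ = 57.1° (east) — crosses 180°.
Leg 4: -168.2° → +170.9°, shortest Δλ = -20.9° (west) — crosses 180°.
Total crossings: 3.

3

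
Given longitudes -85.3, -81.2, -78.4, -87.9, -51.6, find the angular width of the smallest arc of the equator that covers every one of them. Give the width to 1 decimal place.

Sort the longitudes: -87.9°, -85.3°, -81.2°, -78.4°, -51.6°.
Eastward gaps between consecutive values (wrapping around): 2.6°, 4.1°, 2.8°, 26.8°, 323.7°.
Largest gap = 323.7° ⇒ minimal covering band is its complement: 360° − 323.7° = 36.3°.
Band runs from -87.9° eastward to -51.6°.

36.3°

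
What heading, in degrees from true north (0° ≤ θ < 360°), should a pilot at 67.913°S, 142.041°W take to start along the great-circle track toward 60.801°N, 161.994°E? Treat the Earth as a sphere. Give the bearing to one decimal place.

325.2°

Δλ = 161.994 − -142.041 = 304.035°; wrapped into (−180°, 180°]: -55.965°.
θ = atan2( sin Δλ · cos φ₂ , cos φ₁ · sin φ₂ − sin φ₁ · cos φ₂ · cos Δλ )
  = atan2(-0.40427, 0.58124) = -34.820° → normalised to [0°, 360°): 325.180°.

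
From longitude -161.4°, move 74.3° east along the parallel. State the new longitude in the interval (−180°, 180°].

Start at -161.4°; shift +74.3° → -87.1°.
-87.1° already lies in (−180°, 180°].

-87.1°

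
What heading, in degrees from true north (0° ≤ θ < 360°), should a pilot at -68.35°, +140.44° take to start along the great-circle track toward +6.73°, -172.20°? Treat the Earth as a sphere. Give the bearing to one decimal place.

Δλ = -172.20 − 140.44 = -312.64°; wrapped into (−180°, 180°]: 47.36°.
θ = atan2( sin Δλ · cos φ₂ , cos φ₁ · sin φ₂ − sin φ₁ · cos φ₂ · cos Δλ )
  = atan2(0.73056, 0.66850) = 47.540° → normalised to [0°, 360°): 47.540°.

47.5°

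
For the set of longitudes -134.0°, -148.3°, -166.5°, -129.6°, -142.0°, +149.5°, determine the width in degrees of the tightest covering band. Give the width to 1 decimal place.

80.9°

Sort the longitudes: -166.5°, -148.3°, -142.0°, -134.0°, -129.6°, +149.5°.
Eastward gaps between consecutive values (wrapping around): 18.2°, 6.3°, 8.0°, 4.4°, 279.1°, 44.0°.
Largest gap = 279.1° ⇒ minimal covering band is its complement: 360° − 279.1° = 80.9°.
Band runs from +149.5° eastward to -129.6°, crossing the antimeridian.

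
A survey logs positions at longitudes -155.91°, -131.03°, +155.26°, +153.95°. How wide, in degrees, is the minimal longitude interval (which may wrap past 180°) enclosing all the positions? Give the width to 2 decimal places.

75.02°

Sort the longitudes: -155.91°, -131.03°, +153.95°, +155.26°.
Eastward gaps between consecutive values (wrapping around): 24.88°, 284.98°, 1.31°, 48.83°.
Largest gap = 284.98° ⇒ minimal covering band is its complement: 360° − 284.98° = 75.02°.
Band runs from +153.95° eastward to -131.03°, crossing the antimeridian.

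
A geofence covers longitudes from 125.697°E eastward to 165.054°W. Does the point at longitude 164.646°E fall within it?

Band width going east from +125.697° to -165.054°: ((-165.054 − 125.697) mod 360) = 69.249°.
Offset of +164.646° east of the west edge: ((164.646 − 125.697) mod 360) = 38.949°.
38.949° ≤ 69.249° ⇒ inside.

Yes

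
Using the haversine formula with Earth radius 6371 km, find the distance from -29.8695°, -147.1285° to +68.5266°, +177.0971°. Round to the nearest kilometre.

11329 km

Δλ = 177.0971 − -147.1285 = 324.2256°; wrapped into (−180°, 180°]: -35.7744°.
Δφ = 68.5266 − -29.8695 = 98.3961°.
a = sin²(Δφ/2) + cos φ₁ · cos φ₂ · sin²(Δλ/2) = 0.602954.
c = 2·atan2(√a, √(1−a)) = 1.77819 rad → d = 6371·c ≈ 11328.84 km.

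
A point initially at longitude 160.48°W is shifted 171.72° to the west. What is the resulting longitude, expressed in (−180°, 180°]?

27.80°E

Start at -160.48°; shift −171.72° → -332.20°.
-332.20° lies outside (−180°, 180°]; add 360° → +27.80°.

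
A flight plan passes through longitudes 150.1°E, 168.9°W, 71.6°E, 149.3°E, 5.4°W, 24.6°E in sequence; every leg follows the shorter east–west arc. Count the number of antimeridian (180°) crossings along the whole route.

2

Leg 1: +150.1° → -168.9°, shortest Δλ = 41.0° (east) — crosses 180°.
Leg 2: -168.9° → +71.6°, shortest Δλ = -119.5° (west) — crosses 180°.
Leg 3: +71.6° → +149.3°, shortest Δλ = 77.7° (east) — does not cross 180°.
Leg 4: +149.3° → -5.4°, shortest Δλ = -154.7° (west) — does not cross 180°.
Leg 5: -5.4° → +24.6°, shortest Δλ = 30.0° (east) — does not cross 180°.
Total crossings: 2.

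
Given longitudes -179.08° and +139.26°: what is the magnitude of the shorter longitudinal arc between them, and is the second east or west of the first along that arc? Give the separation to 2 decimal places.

Raw difference: 139.26 − -179.08 = 318.34°.
Normalise into (−180°, 180°]: 318.34° − 360° = -41.66°.
Negative ⇒ the second point lies to the west; separation 41.66°.

41.66° west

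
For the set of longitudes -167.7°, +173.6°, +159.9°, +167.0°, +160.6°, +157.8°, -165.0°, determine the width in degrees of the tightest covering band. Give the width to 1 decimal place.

Sort the longitudes: -167.7°, -165.0°, +157.8°, +159.9°, +160.6°, +167.0°, +173.6°.
Eastward gaps between consecutive values (wrapping around): 2.7°, 322.8°, 2.1°, 0.7°, 6.4°, 6.6°, 18.7°.
Largest gap = 322.8° ⇒ minimal covering band is its complement: 360° − 322.8° = 37.2°.
Band runs from +157.8° eastward to -165.0°, crossing the antimeridian.

37.2°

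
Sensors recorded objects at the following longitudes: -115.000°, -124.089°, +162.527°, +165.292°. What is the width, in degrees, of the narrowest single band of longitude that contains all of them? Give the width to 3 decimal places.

Sort the longitudes: -124.089°, -115.000°, +162.527°, +165.292°.
Eastward gaps between consecutive values (wrapping around): 9.089°, 277.527°, 2.765°, 70.619°.
Largest gap = 277.527° ⇒ minimal covering band is its complement: 360° − 277.527° = 82.473°.
Band runs from +162.527° eastward to -115.000°, crossing the antimeridian.

82.473°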